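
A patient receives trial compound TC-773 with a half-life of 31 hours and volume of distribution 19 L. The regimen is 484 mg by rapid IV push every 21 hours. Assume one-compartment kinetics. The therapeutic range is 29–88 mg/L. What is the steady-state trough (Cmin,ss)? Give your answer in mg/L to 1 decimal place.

42.5 mg/L

k = ln2/t½ = ln2/31 ≈ 0.022360 h⁻¹; fraction remaining f = e^(−kτ) = e^(−0.022360×21) ≈ 0.6253.
At steady state, accumulation factor R = 1/(1 − e^(−kτ)) ≈ 2.6688.
Each bolus raises the concentration by D/Vd = 484/19 ≈ 25.474 mg/L.
Cmax,ss = C₀/(1 − f) ≈ 25.474/0.3747 ≈ 67.985 mg/L.
One interval later, Cmin,ss = Cmax,ss·e^(−kτ) ≈ 67.985 × 0.6253 ≈ 42.511 mg/L.
Trough 42.5 mg/L vs MEC 29 mg/L: adequate.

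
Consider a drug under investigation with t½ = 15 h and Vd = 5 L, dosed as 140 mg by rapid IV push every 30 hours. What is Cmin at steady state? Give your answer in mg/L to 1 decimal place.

The dosing interval is 2 half-lives, so f = 2^(−2) = 0.25.
At steady state, R = 1/(1 − 0.25) = 4/3.
Single-dose peak C₀ = D/Vd = 140/5 = 28 mg/L.
Steady-state peak Cmax,ss = C₀·R = 28 × 4/3 ≈ 37.333 mg/L.
Steady-state trough Cmin,ss = Cmax,ss·f ≈ 37.333 × 0.25 ≈ 9.333 mg/L.

9.3 mg/L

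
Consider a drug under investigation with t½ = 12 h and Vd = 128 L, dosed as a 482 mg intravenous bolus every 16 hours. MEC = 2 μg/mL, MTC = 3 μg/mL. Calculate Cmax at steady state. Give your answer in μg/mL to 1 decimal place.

6.2 μg/mL

k = ln2/t½ = ln2/12 ≈ 0.057762 h⁻¹; fraction remaining f = e^(−kτ) = e^(−0.057762×16) ≈ 0.3969.
At steady state, accumulation factor R = 1/(1 − e^(−kτ)) ≈ 1.6581.
Single-dose peak C₀ = D/Vd = 482/128 ≈ 3.766 μg/mL.
Cmax,ss = C₀/(1 − f) ≈ 3.766/0.6031 ≈ 6.244 μg/mL.
Peak 6.2 μg/mL vs MTC 3 μg/mL: exceeds toxic threshold.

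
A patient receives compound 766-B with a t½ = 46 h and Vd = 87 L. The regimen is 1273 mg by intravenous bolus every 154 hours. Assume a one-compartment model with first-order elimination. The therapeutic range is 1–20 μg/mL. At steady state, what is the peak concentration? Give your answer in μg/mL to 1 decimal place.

16.2 μg/mL

k = ln2/t½ = ln2/46 ≈ 0.015068 h⁻¹; fraction remaining f = e^(−kτ) = e^(−0.015068×154) ≈ 0.0982.
Accumulation ratio R = 1/(1 − f) ≈ 1/0.9018 ≈ 1.1089.
Each bolus raises the concentration by D/Vd = 1273/87 ≈ 14.632 μg/mL.
Steady-state peak Cmax,ss = C₀·R ≈ 14.632 × 1.1089 ≈ 16.225 μg/mL.
Peak 16.2 μg/mL vs MTC 20 μg/mL: below toxic threshold.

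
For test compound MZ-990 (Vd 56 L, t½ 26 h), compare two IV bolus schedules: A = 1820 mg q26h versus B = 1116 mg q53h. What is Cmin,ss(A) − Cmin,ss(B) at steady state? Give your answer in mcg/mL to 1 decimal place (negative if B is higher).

Regimen A: f = (1/2)^(26/26) ≈ 0.5000; Cmin,ss = (1820/56)·f/(1−f) ≈ 32.500 mcg/mL.
Regimen B: f = (1/2)^(53/26) ≈ 0.2434; Cmin,ss = (1116/56)·f/(1−f) ≈ 6.411 mcg/mL.
Difference ≈ 32.500 − 6.411 ≈ 26.089 mcg/mL.

26.1 mcg/mL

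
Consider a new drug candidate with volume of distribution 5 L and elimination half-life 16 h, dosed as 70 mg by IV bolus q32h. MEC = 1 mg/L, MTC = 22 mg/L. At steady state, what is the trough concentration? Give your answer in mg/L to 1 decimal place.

4.7 mg/L

The dosing interval is 2 half-lives, so f = 2^(−2) = 0.25.
At steady state, R = 1/(1 − 0.25) = 4/3.
Single-dose peak C₀ = D/Vd = 70/5 = 14 mg/L.
Steady-state peak Cmax,ss = C₀·R = 14 × 4/3 ≈ 18.667 mg/L.
Steady-state trough Cmin,ss = Cmax,ss·f ≈ 18.667 × 0.25 ≈ 4.667 mg/L.
Trough 4.7 mg/L vs MEC 1 mg/L: adequate.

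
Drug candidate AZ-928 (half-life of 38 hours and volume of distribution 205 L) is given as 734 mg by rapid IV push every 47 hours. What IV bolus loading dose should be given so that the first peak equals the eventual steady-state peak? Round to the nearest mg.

1275 mg

f = (1/2)^(47/38) ≈ 0.424300; accumulation ratio R = 1/(1−f) ≈ 1.73702.
Loading dose to hit Cmax,ss on first dose: D_load = D_maint·R ≈ 734 × 1.73702 ≈ 1274.97 mg.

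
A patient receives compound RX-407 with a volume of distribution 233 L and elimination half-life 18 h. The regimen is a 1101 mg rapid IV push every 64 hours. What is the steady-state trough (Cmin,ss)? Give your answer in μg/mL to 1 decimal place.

0.4 μg/mL

Over one 64-h interval, 64/18 ≈ 3.5556 half-lives elapse, leaving f ≈ 0.0850 of each dose.
At steady state, accumulation factor R = 1/(1 − e^(−kτ)) ≈ 1.0929.
Single-dose peak C₀ = D/Vd = 1101/233 ≈ 4.725 μg/mL.
Steady-state peak Cmax,ss = C₀·R ≈ 4.725 × 1.0929 ≈ 5.164 μg/mL.
One interval later, Cmin,ss = Cmax,ss·e^(−kτ) ≈ 5.164 × 0.0850 ≈ 0.439 μg/mL.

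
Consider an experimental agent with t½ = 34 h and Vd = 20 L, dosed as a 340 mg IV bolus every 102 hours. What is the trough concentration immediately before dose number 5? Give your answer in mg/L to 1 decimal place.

f = (1/2)^(τ/t½) = (1/2)^(102/34) ≈ 0.1250.
C₀ = D/Vd = 340/20 ≈ 17.000 mg/L.
Before the 5th dose, 4 doses have been given. Superposition: Cmin = C₀·(f + f² + … + f^4).
≈ 17.000 × (0.1250 + 0.0156 + 0.0020 + 0.0002) ≈ 17.000 × 0.1428 ≈ 2.428 mg/L.

2.4 mg/L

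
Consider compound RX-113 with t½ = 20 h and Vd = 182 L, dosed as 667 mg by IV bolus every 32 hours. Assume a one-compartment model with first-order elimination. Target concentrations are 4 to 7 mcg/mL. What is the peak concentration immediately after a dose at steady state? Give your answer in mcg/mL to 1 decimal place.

5.5 mcg/mL

k = ln2/t½ = ln2/20 ≈ 0.034657 h⁻¹; fraction remaining f = e^(−kτ) = e^(−0.034657×32) ≈ 0.3299.
At steady state, accumulation factor R = 1/(1 − e^(−kτ)) ≈ 1.4923.
Single-dose peak C₀ = D/Vd = 667/182 ≈ 3.665 mcg/mL.
Cmax,ss = C₀/(1 − f) ≈ 3.665/0.6701 ≈ 5.469 mcg/mL.
Peak 5.5 mcg/mL vs MTC 7 mcg/mL: below toxic threshold.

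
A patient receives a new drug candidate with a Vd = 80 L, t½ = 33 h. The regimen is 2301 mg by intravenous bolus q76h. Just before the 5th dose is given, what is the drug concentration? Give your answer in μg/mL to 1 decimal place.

7.3 μg/mL

f = (1/2)^(τ/t½) = (1/2)^(76/33) ≈ 0.2026.
C₀ = D/Vd = 2301/80 ≈ 28.762 μg/mL.
Before the 5th dose, 4 doses have been given. Superposition: Cmin = C₀·(f + f² + … + f^4).
≈ 28.762 × (0.2026 + 0.0410 + 0.0083 + 0.0017) ≈ 28.762 × 0.2536 ≈ 7.294 μg/mL.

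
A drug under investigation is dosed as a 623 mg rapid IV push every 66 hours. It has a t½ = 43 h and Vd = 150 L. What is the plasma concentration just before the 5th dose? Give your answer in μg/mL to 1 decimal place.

2.2 μg/mL

f = (1/2)^(τ/t½) = (1/2)^(66/43) ≈ 0.3451.
C₀ = D/Vd = 623/150 ≈ 4.153 μg/mL.
Before the 5th dose, 4 doses have been given. Superposition: Cmin = C₀·(f + f² + … + f^4).
≈ 4.153 × (0.3451 + 0.1191 + 0.0411 + 0.0142) ≈ 4.153 × 0.5195 ≈ 2.157 μg/mL.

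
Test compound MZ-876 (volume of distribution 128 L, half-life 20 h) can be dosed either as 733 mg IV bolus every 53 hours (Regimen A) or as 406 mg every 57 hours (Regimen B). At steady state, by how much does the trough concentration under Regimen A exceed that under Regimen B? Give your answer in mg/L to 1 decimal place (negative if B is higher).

0.6 mg/L

Regimen A: f = (1/2)^(53/20) ≈ 0.1593; Cmin,ss = (733/128)·f/(1−f) ≈ 1.085 mg/L.
Regimen B: f = (1/2)^(57/20) ≈ 0.1387; Cmin,ss = (406/128)·f/(1−f) ≈ 0.511 mg/L.
Difference ≈ 1.085 − 0.511 ≈ 0.574 mg/L.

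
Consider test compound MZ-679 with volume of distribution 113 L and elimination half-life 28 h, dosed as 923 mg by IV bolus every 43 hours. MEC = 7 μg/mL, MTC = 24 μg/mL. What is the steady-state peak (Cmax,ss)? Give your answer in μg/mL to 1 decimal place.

12.5 μg/mL

k = ln2/t½ = ln2/28 ≈ 0.024755 h⁻¹; fraction remaining f = e^(−kτ) = e^(−0.024755×43) ≈ 0.3449.
Accumulation ratio R = 1/(1 − f) ≈ 1/0.6551 ≈ 1.5265.
Each bolus raises the concentration by D/Vd = 923/113 ≈ 8.168 μg/mL.
Steady-state peak Cmax,ss = C₀·R ≈ 8.168 × 1.5265 ≈ 12.468 μg/mL.
Peak 12.5 μg/mL vs MTC 24 μg/mL: below toxic threshold.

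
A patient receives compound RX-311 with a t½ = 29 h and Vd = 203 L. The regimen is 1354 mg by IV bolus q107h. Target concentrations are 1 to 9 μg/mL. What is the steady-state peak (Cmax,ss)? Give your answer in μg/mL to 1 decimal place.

7.2 μg/mL

k = ln2/t½ = ln2/29 ≈ 0.023902 h⁻¹; fraction remaining f = e^(−kτ) = e^(−0.023902×107) ≈ 0.0775.
At steady state, accumulation factor R = 1/(1 − e^(−kτ)) ≈ 1.0840.
Single-dose peak C₀ = D/Vd = 1354/203 ≈ 6.670 μg/mL.
Steady-state peak Cmax,ss = C₀·R ≈ 6.670 × 1.0840 ≈ 7.230 μg/mL.
Peak 7.2 μg/mL vs MTC 9 μg/mL: below toxic threshold.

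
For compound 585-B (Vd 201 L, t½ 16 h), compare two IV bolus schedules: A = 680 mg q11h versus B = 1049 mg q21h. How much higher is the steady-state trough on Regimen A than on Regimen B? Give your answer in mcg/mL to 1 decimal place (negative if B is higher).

Regimen A: f = (1/2)^(11/16) ≈ 0.6209; Cmin,ss = (680/201)·f/(1−f) ≈ 5.541 mcg/mL.
Regimen B: f = (1/2)^(21/16) ≈ 0.4026; Cmin,ss = (1049/201)·f/(1−f) ≈ 3.517 mcg/mL.
Difference ≈ 5.541 − 3.517 ≈ 2.024 mcg/mL.

2.0 mcg/mL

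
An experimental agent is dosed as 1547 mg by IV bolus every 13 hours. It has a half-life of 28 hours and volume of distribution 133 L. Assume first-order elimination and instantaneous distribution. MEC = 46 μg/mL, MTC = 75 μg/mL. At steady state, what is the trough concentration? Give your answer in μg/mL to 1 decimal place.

30.6 μg/mL

k = ln2/t½ = ln2/28 ≈ 0.024755 h⁻¹; fraction remaining f = e^(−kτ) = e^(−0.024755×13) ≈ 0.7248.
Single-dose peak C₀ = D/Vd = 1547/133 ≈ 11.632 μg/mL.
Steady-state trough Cmin,ss = C₀·f/(1−f) ≈ 11.632 × 0.7248/0.2752 ≈ 30.635 μg/mL.
Trough 30.6 μg/mL vs MEC 46 μg/mL: subtherapeutic.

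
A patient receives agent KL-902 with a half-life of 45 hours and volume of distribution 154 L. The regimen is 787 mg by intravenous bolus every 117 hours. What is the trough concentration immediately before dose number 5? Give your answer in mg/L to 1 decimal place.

1.0 mg/L

f = (1/2)^(τ/t½) = (1/2)^(117/45) ≈ 0.1649.
C₀ = D/Vd = 787/154 ≈ 5.110 mg/L.
Before the 5th dose, 4 doses have been given. Superposition: Cmin = C₀·(f + f² + … + f^4).
≈ 5.110 × (0.1649 + 0.0272 + 0.0045 + 0.0007) ≈ 5.110 × 0.1973 ≈ 1.008 mg/L.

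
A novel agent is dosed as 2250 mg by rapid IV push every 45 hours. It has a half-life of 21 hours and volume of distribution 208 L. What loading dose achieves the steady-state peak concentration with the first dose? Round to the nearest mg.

f = (1/2)^(45/21) ≈ 0.226431; accumulation ratio R = 1/(1−f) ≈ 1.29271.
Loading dose to hit Cmax,ss on first dose: D_load = D_maint·R ≈ 2250 × 1.29271 ≈ 2908.60 mg.

2909 mg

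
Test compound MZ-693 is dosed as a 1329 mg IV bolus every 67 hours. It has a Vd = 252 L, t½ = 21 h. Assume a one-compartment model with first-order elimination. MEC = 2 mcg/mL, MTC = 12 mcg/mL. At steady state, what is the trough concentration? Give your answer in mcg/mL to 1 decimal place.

0.6 mcg/mL

k = ln2/t½ = ln2/21 ≈ 0.033007 h⁻¹; fraction remaining f = e^(−kτ) = e^(−0.033007×67) ≈ 0.1095.
Accumulation ratio R = 1/(1 − f) ≈ 1/0.8905 ≈ 1.1230.
Each bolus raises the concentration by D/Vd = 1329/252 ≈ 5.274 mcg/mL.
Cmax,ss = C₀/(1 − f) ≈ 5.274/0.8905 ≈ 5.923 mcg/mL.
Steady-state trough Cmin,ss = Cmax,ss·f ≈ 5.923 × 0.1095 ≈ 0.649 mcg/mL.
Trough 0.6 mcg/mL vs MEC 2 mcg/mL: subtherapeutic.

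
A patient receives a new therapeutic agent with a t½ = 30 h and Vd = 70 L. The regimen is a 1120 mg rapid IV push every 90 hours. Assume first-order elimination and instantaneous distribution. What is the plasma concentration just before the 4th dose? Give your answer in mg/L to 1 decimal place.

f = (1/2)^(τ/t½) = (1/2)^(90/30) ≈ 0.1250.
C₀ = D/Vd = 1120/70 ≈ 16.000 mg/L.
Before the 4th dose, 3 doses have been given. Superposition: Cmin = C₀·(f + f² + … + f^3).
≈ 16.000 × (0.1250 + 0.0156 + 0.0020) ≈ 16.000 × 0.1426 ≈ 2.282 mg/L.

2.3 mg/L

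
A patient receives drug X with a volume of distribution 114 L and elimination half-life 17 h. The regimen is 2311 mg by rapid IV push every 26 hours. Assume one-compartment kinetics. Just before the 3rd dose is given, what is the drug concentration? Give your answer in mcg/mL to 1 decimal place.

9.5 mcg/mL

f = (1/2)^(τ/t½) = (1/2)^(26/17) ≈ 0.3464.
C₀ = D/Vd = 2311/114 ≈ 20.272 mcg/mL.
Before the 3rd dose, 2 doses have been given. Superposition: Cmin = C₀·(f + f²).
≈ 20.272 × (0.3464 + 0.1200) ≈ 20.272 × 0.4664 ≈ 9.455 mcg/mL.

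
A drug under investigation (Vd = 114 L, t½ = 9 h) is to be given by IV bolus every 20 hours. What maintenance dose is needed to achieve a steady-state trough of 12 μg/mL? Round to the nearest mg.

5015 mg

τ/t½ = 20/9 ≈ 2.2222, so f = (1/2)^(20/9) ≈ 0.214311.
Cmin,ss = (D/Vd)·f/(1−f), so D = Cmin,ss·Vd·(1−f)/f.
D = 12 × 114 × (1−f)/f ≈ 12 × 114 × 3.66612 ≈ 5015.25 mg.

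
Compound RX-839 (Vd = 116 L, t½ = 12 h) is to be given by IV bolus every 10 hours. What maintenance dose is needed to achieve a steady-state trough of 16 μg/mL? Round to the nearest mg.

τ/t½ = 10/12 ≈ 0.83333, so f = (1/2)^(10/12) ≈ 0.561231.
Cmin,ss = (D/Vd)·f/(1−f), so D = Cmin,ss·Vd·(1−f)/f.
D = 16 × 116 × (1−f)/f ≈ 16 × 116 × 0.78180 ≈ 1451.02 mg.

1451 mg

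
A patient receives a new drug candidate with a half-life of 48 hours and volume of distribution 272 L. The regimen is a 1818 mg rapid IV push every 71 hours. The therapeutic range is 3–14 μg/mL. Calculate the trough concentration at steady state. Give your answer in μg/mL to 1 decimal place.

3.7 μg/mL

Over one 71-h interval, 71/48 ≈ 1.4792 half-lives elapse, leaving f ≈ 0.3587 of each dose.
Single-dose peak C₀ = D/Vd = 1818/272 ≈ 6.684 μg/mL.
Steady-state trough Cmin,ss = C₀·f/(1−f) ≈ 6.684 × 0.3587/0.6413 ≈ 3.739 μg/mL.
Trough 3.7 μg/mL vs MEC 3 μg/mL: adequate.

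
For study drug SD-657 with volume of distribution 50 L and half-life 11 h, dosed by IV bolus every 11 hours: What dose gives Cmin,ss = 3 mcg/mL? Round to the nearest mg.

τ/t½ = 11/11 ≈ 1, so f = (1/2)^(11/11) ≈ 0.500000.
Cmin,ss = (D/Vd)·f/(1−f), so D = Cmin,ss·Vd·(1−f)/f.
D = 3 × 50 × (1−f)/f ≈ 3 × 50 × 1.00000 ≈ 150.00 mg.

150 mg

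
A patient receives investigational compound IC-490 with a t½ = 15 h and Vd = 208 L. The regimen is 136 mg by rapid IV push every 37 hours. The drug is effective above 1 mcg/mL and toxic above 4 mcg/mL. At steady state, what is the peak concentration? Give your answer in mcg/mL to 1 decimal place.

0.8 mcg/mL

k = ln2/t½ = ln2/15 ≈ 0.046210 h⁻¹; fraction remaining f = e^(−kτ) = e^(−0.046210×37) ≈ 0.1809.
Accumulation ratio R = 1/(1 − f) ≈ 1/0.8191 ≈ 1.2209.
Single-dose peak C₀ = D/Vd = 136/208 ≈ 0.654 mcg/mL.
Steady-state peak Cmax,ss = C₀·R ≈ 0.654 × 1.2209 ≈ 0.798 mcg/mL.
Peak 0.8 mcg/mL vs MTC 4 mcg/mL: below toxic threshold.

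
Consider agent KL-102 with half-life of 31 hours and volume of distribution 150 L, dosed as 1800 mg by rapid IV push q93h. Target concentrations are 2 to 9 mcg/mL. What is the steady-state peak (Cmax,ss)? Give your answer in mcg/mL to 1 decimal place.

13.7 mcg/mL

τ = 93 h = 3 half-lives, so f = (1/2)^3 = 0.125.
At steady state, R = 1/(1 − 0.125) = 8/7.
Single-dose peak C₀ = D/Vd = 1800/150 = 12 mcg/mL.
Steady-state peak Cmax,ss = C₀·R = 12 × 8/7 ≈ 13.714 mcg/mL.
Peak 13.7 mcg/mL vs MTC 9 mcg/mL: exceeds toxic threshold.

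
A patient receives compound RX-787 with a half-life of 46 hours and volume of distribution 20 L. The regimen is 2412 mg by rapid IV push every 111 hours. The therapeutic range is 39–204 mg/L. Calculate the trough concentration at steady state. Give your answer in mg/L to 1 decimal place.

Over one 111-h interval, 111/46 ≈ 2.413 half-lives elapse, leaving f ≈ 0.1878 of each dose.
Single-dose peak C₀ = D/Vd = 2412/20 ≈ 120.600 mg/L.
Steady-state trough Cmin,ss = C₀·f/(1−f) ≈ 120.600 × 0.1878/0.8122 ≈ 27.886 mg/L.
Trough 27.9 mg/L vs MEC 39 mg/L: subtherapeutic.

27.9 mg/L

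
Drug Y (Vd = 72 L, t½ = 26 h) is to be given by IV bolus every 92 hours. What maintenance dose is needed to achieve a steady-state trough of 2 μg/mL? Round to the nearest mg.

1529 mg

τ/t½ = 92/26 ≈ 3.5385, so f = (1/2)^(92/26) ≈ 0.086063.
Cmin,ss = (D/Vd)·f/(1−f), so D = Cmin,ss·Vd·(1−f)/f.
D = 2 × 72 × (1−f)/f ≈ 2 × 72 × 10.61940 ≈ 1529.19 mg.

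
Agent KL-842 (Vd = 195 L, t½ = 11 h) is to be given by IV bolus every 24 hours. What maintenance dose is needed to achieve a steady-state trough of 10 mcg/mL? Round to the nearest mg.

6898 mg

τ/t½ = 24/11 ≈ 2.1818, so f = (1/2)^(24/11) ≈ 0.220398.
Cmin,ss = (D/Vd)·f/(1−f), so D = Cmin,ss·Vd·(1−f)/f.
D = 10 × 195 × (1−f)/f ≈ 10 × 195 × 3.53725 ≈ 6897.64 mg.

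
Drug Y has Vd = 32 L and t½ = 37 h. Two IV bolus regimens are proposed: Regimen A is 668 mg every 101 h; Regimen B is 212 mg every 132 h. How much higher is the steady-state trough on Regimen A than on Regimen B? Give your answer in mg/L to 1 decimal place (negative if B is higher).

Regimen A: f = (1/2)^(101/37) ≈ 0.1508; Cmin,ss = (668/32)·f/(1−f) ≈ 3.707 mg/L.
Regimen B: f = (1/2)^(132/37) ≈ 0.0843; Cmin,ss = (212/32)·f/(1−f) ≈ 0.610 mg/L.
Difference ≈ 3.707 − 0.610 ≈ 3.097 mg/L.

3.1 mg/L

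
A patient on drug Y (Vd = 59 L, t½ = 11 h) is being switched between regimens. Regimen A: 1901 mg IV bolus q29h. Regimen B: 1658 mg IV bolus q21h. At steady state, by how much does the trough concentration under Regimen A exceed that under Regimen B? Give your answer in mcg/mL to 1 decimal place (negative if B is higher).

-4.0 mcg/mL

Regimen A: f = (1/2)^(29/11) ≈ 0.1608; Cmin,ss = (1901/59)·f/(1−f) ≈ 6.174 mcg/mL.
Regimen B: f = (1/2)^(21/11) ≈ 0.2663; Cmin,ss = (1658/59)·f/(1−f) ≈ 10.200 mcg/mL.
Difference ≈ 6.174 − 10.200 ≈ -4.026 mcg/mL.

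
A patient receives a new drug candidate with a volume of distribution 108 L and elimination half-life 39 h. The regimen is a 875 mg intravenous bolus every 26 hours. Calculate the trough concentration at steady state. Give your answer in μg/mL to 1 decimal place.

Over one 26-h interval, 26/39 ≈ 0.66667 half-lives elapse, leaving f ≈ 0.6300 of each dose.
Single-dose peak C₀ = D/Vd = 875/108 ≈ 8.102 μg/mL.
Steady-state trough Cmin,ss = C₀·f/(1−f) ≈ 8.102 × 0.6300/0.3700 ≈ 13.795 μg/mL.

13.8 μg/mL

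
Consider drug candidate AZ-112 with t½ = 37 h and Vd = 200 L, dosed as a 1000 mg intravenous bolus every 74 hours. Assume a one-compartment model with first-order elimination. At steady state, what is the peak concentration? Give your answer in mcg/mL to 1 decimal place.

The dosing interval is 2 half-lives, so f = 2^(−2) = 0.25.
Accumulation ratio R = 1/(1 − f) = 1/0.75 = 4/3.
Single-dose peak C₀ = D/Vd = 1000/200 = 5 mcg/mL.
Steady-state peak Cmax,ss = C₀·R = 5 × 4/3 ≈ 6.667 mcg/mL.

6.7 mcg/mL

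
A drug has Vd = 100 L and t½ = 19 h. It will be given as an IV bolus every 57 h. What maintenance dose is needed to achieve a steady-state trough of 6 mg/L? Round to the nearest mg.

4200 mg

τ/t½ = 57/19 ≈ 3, so f = (1/2)^(57/19) ≈ 0.125000.
Cmin,ss = (D/Vd)·f/(1−f), so D = Cmin,ss·Vd·(1−f)/f.
D = 6 × 100 × (1−f)/f ≈ 6 × 100 × 7.00000 ≈ 4200.00 mg.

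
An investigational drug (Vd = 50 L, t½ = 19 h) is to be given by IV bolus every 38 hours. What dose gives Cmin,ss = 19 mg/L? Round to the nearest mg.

2850 mg

τ/t½ = 38/19 ≈ 2, so f = (1/2)^(38/19) ≈ 0.250000.
Cmin,ss = (D/Vd)·f/(1−f), so D = Cmin,ss·Vd·(1−f)/f.
D = 19 × 50 × (1−f)/f ≈ 19 × 50 × 3.00000 ≈ 2850.00 mg.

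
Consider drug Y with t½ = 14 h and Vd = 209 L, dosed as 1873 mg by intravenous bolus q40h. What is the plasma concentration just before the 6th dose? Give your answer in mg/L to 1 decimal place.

f = (1/2)^(τ/t½) = (1/2)^(40/14) ≈ 0.1380.
C₀ = D/Vd = 1873/209 ≈ 8.962 mg/L.
Before the 6th dose, 5 doses have been given. Superposition: Cmin = C₀·(f + f² + … + f^5).
≈ 8.962 × (0.1380 + 0.0190 + 0.0026 + 0.0004 + 0.0001) ≈ 8.962 × 0.1601 ≈ 1.435 mg/L.

1.4 mg/L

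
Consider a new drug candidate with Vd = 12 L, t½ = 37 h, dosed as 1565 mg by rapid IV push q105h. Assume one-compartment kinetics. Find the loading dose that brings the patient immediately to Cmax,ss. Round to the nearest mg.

f = (1/2)^(105/37) ≈ 0.139870; accumulation ratio R = 1/(1−f) ≈ 1.16261.
Loading dose to hit Cmax,ss on first dose: D_load = D_maint·R ≈ 1565 × 1.16261 ≈ 1819.48 mg.

1819 mg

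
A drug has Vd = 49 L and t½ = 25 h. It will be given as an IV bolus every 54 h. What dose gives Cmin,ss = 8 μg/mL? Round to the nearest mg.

1360 mg

τ/t½ = 54/25 ≈ 2.16, so f = (1/2)^(54/25) ≈ 0.223756.
Cmin,ss = (D/Vd)·f/(1−f), so D = Cmin,ss·Vd·(1−f)/f.
D = 8 × 49 × (1−f)/f ≈ 8 × 49 × 3.46915 ≈ 1359.91 mg.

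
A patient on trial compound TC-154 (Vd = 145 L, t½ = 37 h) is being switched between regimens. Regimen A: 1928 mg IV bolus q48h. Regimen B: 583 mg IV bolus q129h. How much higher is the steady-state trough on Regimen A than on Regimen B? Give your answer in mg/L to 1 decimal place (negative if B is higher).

8.7 mg/L

Regimen A: f = (1/2)^(48/37) ≈ 0.4069; Cmin,ss = (1928/145)·f/(1−f) ≈ 9.122 mg/L.
Regimen B: f = (1/2)^(129/37) ≈ 0.0892; Cmin,ss = (583/145)·f/(1−f) ≈ 0.394 mg/L.
Difference ≈ 9.122 − 0.394 ≈ 8.728 mg/L.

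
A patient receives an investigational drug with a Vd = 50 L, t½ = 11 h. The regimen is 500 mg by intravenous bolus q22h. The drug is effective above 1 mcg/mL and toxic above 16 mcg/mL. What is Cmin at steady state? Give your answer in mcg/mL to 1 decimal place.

3.3 mcg/mL

τ = 22 h = 2 half-lives, so f = (1/2)^2 = 0.25.
Accumulation ratio R = 1/(1 − f) = 1/0.75 = 4/3.
Single-dose peak C₀ = D/Vd = 500/50 = 10 mcg/mL.
Steady-state peak Cmax,ss = C₀·R = 10 × 4/3 ≈ 13.333 mcg/mL.
Steady-state trough Cmin,ss = Cmax,ss·f ≈ 13.333 × 0.25 ≈ 3.333 mcg/mL.
Trough 3.3 mcg/mL vs MEC 1 mcg/mL: adequate.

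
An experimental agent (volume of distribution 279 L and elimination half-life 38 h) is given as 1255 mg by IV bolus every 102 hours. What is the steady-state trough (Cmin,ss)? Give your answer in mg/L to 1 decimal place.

0.8 mg/L

Over one 102-h interval, 102/38 ≈ 2.6842 half-lives elapse, leaving f ≈ 0.1556 of each dose.
Accumulation ratio R = 1/(1 − f) ≈ 1/0.8444 ≈ 1.1843.
Single-dose peak C₀ = D/Vd = 1255/279 ≈ 4.498 mg/L.
Steady-state peak Cmax,ss = C₀·R ≈ 4.498 × 1.1843 ≈ 5.327 mg/L.
Steady-state trough Cmin,ss = Cmax,ss·f ≈ 5.327 × 0.1556 ≈ 0.829 mg/L.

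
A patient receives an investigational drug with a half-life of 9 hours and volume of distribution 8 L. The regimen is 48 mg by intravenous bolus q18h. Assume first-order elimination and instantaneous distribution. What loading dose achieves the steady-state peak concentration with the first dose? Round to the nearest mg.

f = (1/2)^(18/9) ≈ 0.250000; accumulation ratio R = 1/(1−f) ≈ 1.33333.
Loading dose to hit Cmax,ss on first dose: D_load = D_maint·R ≈ 48 × 1.33333 ≈ 64.00 mg.

64 mg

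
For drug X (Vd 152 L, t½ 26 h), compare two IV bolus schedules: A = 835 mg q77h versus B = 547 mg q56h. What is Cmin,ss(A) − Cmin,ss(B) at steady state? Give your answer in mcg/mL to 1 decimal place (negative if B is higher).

Regimen A: f = (1/2)^(77/26) ≈ 0.1284; Cmin,ss = (835/152)·f/(1−f) ≈ 0.809 mcg/mL.
Regimen B: f = (1/2)^(56/26) ≈ 0.2247; Cmin,ss = (547/152)·f/(1−f) ≈ 1.043 mcg/mL.
Difference ≈ 0.809 − 1.043 ≈ -0.234 mcg/mL.

-0.2 mcg/mL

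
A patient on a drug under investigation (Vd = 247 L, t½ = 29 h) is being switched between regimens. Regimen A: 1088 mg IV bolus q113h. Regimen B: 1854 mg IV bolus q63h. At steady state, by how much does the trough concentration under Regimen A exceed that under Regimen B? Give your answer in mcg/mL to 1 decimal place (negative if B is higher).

-1.8 mcg/mL

Regimen A: f = (1/2)^(113/29) ≈ 0.0671; Cmin,ss = (1088/247)·f/(1−f) ≈ 0.317 mcg/mL.
Regimen B: f = (1/2)^(63/29) ≈ 0.2218; Cmin,ss = (1854/247)·f/(1−f) ≈ 2.139 mcg/mL.
Difference ≈ 0.317 − 2.139 ≈ -1.822 mcg/mL.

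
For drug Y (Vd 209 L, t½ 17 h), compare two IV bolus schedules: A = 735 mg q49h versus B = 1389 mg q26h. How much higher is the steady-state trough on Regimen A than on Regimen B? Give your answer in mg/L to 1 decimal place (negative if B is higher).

Regimen A: f = (1/2)^(49/17) ≈ 0.1356; Cmin,ss = (735/209)·f/(1−f) ≈ 0.552 mg/L.
Regimen B: f = (1/2)^(26/17) ≈ 0.3464; Cmin,ss = (1389/209)·f/(1−f) ≈ 3.522 mg/L.
Difference ≈ 0.552 − 3.522 ≈ -2.970 mg/L.

-3.0 mg/L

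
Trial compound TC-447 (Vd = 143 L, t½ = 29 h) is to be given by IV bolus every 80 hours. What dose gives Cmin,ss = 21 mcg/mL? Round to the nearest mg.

17320 mg

τ/t½ = 80/29 ≈ 2.7586, so f = (1/2)^(80/29) ≈ 0.147765.
Cmin,ss = (D/Vd)·f/(1−f), so D = Cmin,ss·Vd·(1−f)/f.
D = 21 × 143 × (1−f)/f ≈ 21 × 143 × 5.76750 ≈ 17319.80 mg.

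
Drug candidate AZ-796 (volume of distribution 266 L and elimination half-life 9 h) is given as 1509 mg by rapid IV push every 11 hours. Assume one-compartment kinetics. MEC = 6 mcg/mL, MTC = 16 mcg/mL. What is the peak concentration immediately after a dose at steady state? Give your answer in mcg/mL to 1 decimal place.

τ/t½ = 11/9 ≈ 1.2222, so fraction remaining f = (1/2)^(11/9) ≈ 0.4286.
At steady state, accumulation factor R = 1/(1 − e^(−kτ)) ≈ 1.7501.
Single-dose peak C₀ = D/Vd = 1509/266 ≈ 5.673 mcg/mL.
Cmax,ss = C₀/(1 − f) ≈ 5.673/0.5714 ≈ 9.928 mcg/mL.
Peak 9.9 mcg/mL vs MTC 16 mcg/mL: below toxic threshold.

9.9 mcg/mL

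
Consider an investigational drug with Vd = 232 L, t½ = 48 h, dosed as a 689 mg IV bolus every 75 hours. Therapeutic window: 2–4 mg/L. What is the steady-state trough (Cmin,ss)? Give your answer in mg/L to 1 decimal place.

Over one 75-h interval, 75/48 ≈ 1.5625 half-lives elapse, leaving f ≈ 0.3386 of each dose.
Each bolus raises the concentration by D/Vd = 689/232 ≈ 2.970 mg/L.
Steady-state trough Cmin,ss = C₀·f/(1−f) ≈ 2.970 × 0.3386/0.6614 ≈ 1.520 mg/L.
Trough 1.5 mg/L vs MEC 2 mg/L: subtherapeutic.

1.5 mg/L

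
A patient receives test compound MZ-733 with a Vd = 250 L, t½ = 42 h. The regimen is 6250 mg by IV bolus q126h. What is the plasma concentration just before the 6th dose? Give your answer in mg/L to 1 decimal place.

3.6 mg/L

f = (1/2)^(τ/t½) = (1/2)^(126/42) ≈ 0.1250.
C₀ = D/Vd = 6250/250 ≈ 25.000 mg/L.
Before the 6th dose, 5 doses have been given. Superposition: Cmin = C₀·(f + f² + … + f^5).
≈ 25.000 × (0.1250 + 0.0156 + 0.0020 + 0.0002 + 0.0000) ≈ 25.000 × 0.1428 ≈ 3.570 mg/L.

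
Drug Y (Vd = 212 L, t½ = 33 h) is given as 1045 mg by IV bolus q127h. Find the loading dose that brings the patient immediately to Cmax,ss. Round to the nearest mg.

f = (1/2)^(127/33) ≈ 0.069421; accumulation ratio R = 1/(1−f) ≈ 1.07460.
Loading dose to hit Cmax,ss on first dose: D_load = D_maint·R ≈ 1045 × 1.07460 ≈ 1122.96 mg.

1123 mg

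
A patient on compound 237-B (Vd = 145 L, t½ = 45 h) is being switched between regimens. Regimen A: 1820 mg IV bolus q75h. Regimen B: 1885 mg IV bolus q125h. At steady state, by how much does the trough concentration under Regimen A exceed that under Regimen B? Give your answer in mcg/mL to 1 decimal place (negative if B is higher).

3.6 mcg/mL

Regimen A: f = (1/2)^(75/45) ≈ 0.3150; Cmin,ss = (1820/145)·f/(1−f) ≈ 5.772 mcg/mL.
Regimen B: f = (1/2)^(125/45) ≈ 0.1458; Cmin,ss = (1885/145)·f/(1−f) ≈ 2.219 mcg/mL.
Difference ≈ 5.772 − 2.219 ≈ 3.553 mcg/mL.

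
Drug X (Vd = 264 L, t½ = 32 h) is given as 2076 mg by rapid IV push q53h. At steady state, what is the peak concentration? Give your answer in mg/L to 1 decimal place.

τ/t½ = 53/32 ≈ 1.6562, so fraction remaining f = (1/2)^(53/32) ≈ 0.3173.
At steady state, accumulation factor R = 1/(1 − e^(−kτ)) ≈ 1.4648.
Each bolus raises the concentration by D/Vd = 2076/264 ≈ 7.864 mg/L.
Cmax,ss = C₀/(1 − f) ≈ 7.864/0.6827 ≈ 11.519 mg/L.

11.5 mg/L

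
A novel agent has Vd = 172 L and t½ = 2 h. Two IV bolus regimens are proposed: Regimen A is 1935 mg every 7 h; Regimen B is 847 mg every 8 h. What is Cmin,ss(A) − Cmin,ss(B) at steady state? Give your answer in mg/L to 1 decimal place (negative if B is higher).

Regimen A: f = (1/2)^(7/2) ≈ 0.0884; Cmin,ss = (1935/172)·f/(1−f) ≈ 1.091 mg/L.
Regimen B: f = (1/2)^(8/2) ≈ 0.0625; Cmin,ss = (847/172)·f/(1−f) ≈ 0.328 mg/L.
Difference ≈ 1.091 − 0.328 ≈ 0.763 mg/L.

0.8 mg/L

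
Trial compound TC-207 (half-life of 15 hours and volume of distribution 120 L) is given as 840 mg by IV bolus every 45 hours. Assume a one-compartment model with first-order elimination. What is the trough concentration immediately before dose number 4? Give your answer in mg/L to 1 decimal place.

1.0 mg/L

f = (1/2)^(τ/t½) = (1/2)^(45/15) ≈ 0.1250.
C₀ = D/Vd = 840/120 ≈ 7.000 mg/L.
Before the 4th dose, 3 doses have been given. Superposition: Cmin = C₀·(f + f² + … + f^3).
≈ 7.000 × (0.1250 + 0.0156 + 0.0020) ≈ 7.000 × 0.1426 ≈ 0.998 mg/L.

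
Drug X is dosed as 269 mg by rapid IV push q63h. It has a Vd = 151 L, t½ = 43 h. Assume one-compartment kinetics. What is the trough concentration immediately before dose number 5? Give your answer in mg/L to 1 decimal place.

f = (1/2)^(τ/t½) = (1/2)^(63/43) ≈ 0.3622.
C₀ = D/Vd = 269/151 ≈ 1.781 mg/L.
Before the 5th dose, 4 doses have been given. Superposition: Cmin = C₀·(f + f² + … + f^4).
≈ 1.781 × (0.3622 + 0.1312 + 0.0475 + 0.0172) ≈ 1.781 × 0.5581 ≈ 0.994 mg/L.

1.0 mg/L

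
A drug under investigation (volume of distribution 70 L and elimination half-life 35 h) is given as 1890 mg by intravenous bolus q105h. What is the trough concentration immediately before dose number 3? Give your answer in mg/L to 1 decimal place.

f = (1/2)^(τ/t½) = (1/2)^(105/35) ≈ 0.1250.
C₀ = D/Vd = 1890/70 ≈ 27.000 mg/L.
Before the 3rd dose, 2 doses have been given. Superposition: Cmin = C₀·(f + f²).
≈ 27.000 × (0.1250 + 0.0156) ≈ 27.000 × 0.1406 ≈ 3.796 mg/L.

3.8 mg/L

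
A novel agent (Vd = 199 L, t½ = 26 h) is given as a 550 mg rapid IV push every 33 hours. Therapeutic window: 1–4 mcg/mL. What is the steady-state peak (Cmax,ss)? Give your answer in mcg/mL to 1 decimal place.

4.7 mcg/mL

Over one 33-h interval, 33/26 ≈ 1.2692 half-lives elapse, leaving f ≈ 0.4149 of each dose.
Accumulation ratio R = 1/(1 − f) ≈ 1/0.5851 ≈ 1.7091.
Single-dose peak C₀ = D/Vd = 550/199 ≈ 2.764 mcg/mL.
Cmax,ss = C₀/(1 − f) ≈ 2.764/0.5851 ≈ 4.724 mcg/mL.
Peak 4.7 mcg/mL vs MTC 4 mcg/mL: exceeds toxic threshold.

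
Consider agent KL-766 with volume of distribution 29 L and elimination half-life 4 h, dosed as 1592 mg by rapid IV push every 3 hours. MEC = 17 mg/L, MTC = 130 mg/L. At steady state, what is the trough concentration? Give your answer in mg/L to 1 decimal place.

Over one 3-h interval, 3/4 ≈ 0.75 half-lives elapse, leaving f ≈ 0.5946 of each dose.
Accumulation ratio R = 1/(1 − f) ≈ 1/0.4054 ≈ 2.4667.
Single-dose peak C₀ = D/Vd = 1592/29 ≈ 54.897 mg/L.
Steady-state peak Cmax,ss = C₀·R ≈ 54.897 × 2.4667 ≈ 135.414 mg/L.
Steady-state trough Cmin,ss = Cmax,ss·f ≈ 135.414 × 0.5946 ≈ 80.517 mg/L.
Trough 80.5 mg/L vs MEC 17 mg/L: adequate.

80.5 mg/L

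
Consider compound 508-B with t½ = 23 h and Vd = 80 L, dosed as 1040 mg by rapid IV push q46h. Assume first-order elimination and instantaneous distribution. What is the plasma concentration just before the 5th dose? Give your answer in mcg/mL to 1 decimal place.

f = (1/2)^(τ/t½) = (1/2)^(46/23) ≈ 0.2500.
C₀ = D/Vd = 1040/80 ≈ 13.000 mcg/mL.
Before the 5th dose, 4 doses have been given. Superposition: Cmin = C₀·(f + f² + … + f^4).
≈ 13.000 × (0.2500 + 0.0625 + 0.0156 + 0.0039) ≈ 13.000 × 0.3320 ≈ 4.316 mcg/mL.

4.3 mcg/mL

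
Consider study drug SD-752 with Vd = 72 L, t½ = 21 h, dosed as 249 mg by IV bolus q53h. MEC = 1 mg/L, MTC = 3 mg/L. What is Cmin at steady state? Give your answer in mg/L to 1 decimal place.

Over one 53-h interval, 53/21 ≈ 2.5238 half-lives elapse, leaving f ≈ 0.1739 of each dose.
Each bolus raises the concentration by D/Vd = 249/72 ≈ 3.458 mg/L.
Steady-state trough Cmin,ss = C₀·f/(1−f) ≈ 3.458 × 0.1739/0.8261 ≈ 0.728 mg/L.
Trough 0.7 mg/L vs MEC 1 mg/L: subtherapeutic.

0.7 mg/L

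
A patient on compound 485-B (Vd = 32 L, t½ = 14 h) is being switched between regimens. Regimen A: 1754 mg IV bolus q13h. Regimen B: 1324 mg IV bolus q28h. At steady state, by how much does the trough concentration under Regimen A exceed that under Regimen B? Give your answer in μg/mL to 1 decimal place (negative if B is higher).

Regimen A: f = (1/2)^(13/14) ≈ 0.5254; Cmin,ss = (1754/32)·f/(1−f) ≈ 60.679 μg/mL.
Regimen B: f = (1/2)^(28/14) ≈ 0.2500; Cmin,ss = (1324/32)·f/(1−f) ≈ 13.792 μg/mL.
Difference ≈ 60.679 − 13.792 ≈ 46.887 μg/mL.

46.9 μg/mL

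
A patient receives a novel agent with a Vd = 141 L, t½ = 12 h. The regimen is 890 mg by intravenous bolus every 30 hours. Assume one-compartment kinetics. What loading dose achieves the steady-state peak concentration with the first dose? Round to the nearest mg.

1081 mg

f = (1/2)^(30/12) ≈ 0.176777; accumulation ratio R = 1/(1−f) ≈ 1.21474.
Loading dose to hit Cmax,ss on first dose: D_load = D_maint·R ≈ 890 × 1.21474 ≈ 1081.12 mg.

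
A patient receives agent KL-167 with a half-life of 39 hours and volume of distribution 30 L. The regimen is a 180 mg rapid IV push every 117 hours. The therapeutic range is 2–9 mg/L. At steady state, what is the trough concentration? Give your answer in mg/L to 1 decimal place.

0.9 mg/L

The dosing interval is 3 half-lives, so f = 2^(−3) = 0.125.
Accumulation ratio R = 1/(1 − f) = 1/0.875 = 8/7.
Single-dose peak C₀ = D/Vd = 180/30 = 6 mg/L.
Steady-state peak Cmax,ss = C₀·R = 6 × 8/7 ≈ 6.857 mg/L.
Steady-state trough Cmin,ss = Cmax,ss·f ≈ 6.857 × 0.125 ≈ 0.857 mg/L.
Trough 0.9 mg/L vs MEC 2 mg/L: subtherapeutic.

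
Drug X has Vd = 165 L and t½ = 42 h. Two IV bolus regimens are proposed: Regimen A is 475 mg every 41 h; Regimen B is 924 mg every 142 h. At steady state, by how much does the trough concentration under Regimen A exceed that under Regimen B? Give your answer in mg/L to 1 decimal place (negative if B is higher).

Regimen A: f = (1/2)^(41/42) ≈ 0.5083; Cmin,ss = (475/165)·f/(1−f) ≈ 2.976 mg/L.
Regimen B: f = (1/2)^(142/42) ≈ 0.0960; Cmin,ss = (924/165)·f/(1−f) ≈ 0.595 mg/L.
Difference ≈ 2.976 − 0.595 ≈ 2.381 mg/L.

2.4 mg/L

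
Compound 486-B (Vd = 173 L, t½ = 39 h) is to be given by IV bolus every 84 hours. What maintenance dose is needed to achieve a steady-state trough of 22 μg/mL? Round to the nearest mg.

13131 mg

τ/t½ = 84/39 ≈ 2.1538, so f = (1/2)^(84/39) ≈ 0.224713.
Cmin,ss = (D/Vd)·f/(1−f), so D = Cmin,ss·Vd·(1−f)/f.
D = 22 × 173 × (1−f)/f ≈ 22 × 173 × 3.45012 ≈ 13131.16 mg.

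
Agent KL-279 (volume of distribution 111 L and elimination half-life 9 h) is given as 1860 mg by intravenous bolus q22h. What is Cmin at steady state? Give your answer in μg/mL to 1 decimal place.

3.8 μg/mL

τ/t½ = 22/9 ≈ 2.4444, so fraction remaining f = (1/2)^(22/9) ≈ 0.1837.
Single-dose peak C₀ = D/Vd = 1860/111 ≈ 16.757 μg/mL.
Steady-state trough Cmin,ss = C₀·f/(1−f) ≈ 16.757 × 0.1837/0.8163 ≈ 3.771 μg/mL.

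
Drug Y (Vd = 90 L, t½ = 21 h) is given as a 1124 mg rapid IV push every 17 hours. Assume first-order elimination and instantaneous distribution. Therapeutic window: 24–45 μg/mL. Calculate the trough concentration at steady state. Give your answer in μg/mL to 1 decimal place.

16.6 μg/mL

k = ln2/t½ = ln2/21 ≈ 0.033007 h⁻¹; fraction remaining f = e^(−kτ) = e^(−0.033007×17) ≈ 0.5706.
Single-dose peak C₀ = D/Vd = 1124/90 ≈ 12.489 μg/mL.
Steady-state trough Cmin,ss = C₀·f/(1−f) ≈ 12.489 × 0.5706/0.4294 ≈ 16.596 μg/mL.
Trough 16.6 μg/mL vs MEC 24 μg/mL: subtherapeutic.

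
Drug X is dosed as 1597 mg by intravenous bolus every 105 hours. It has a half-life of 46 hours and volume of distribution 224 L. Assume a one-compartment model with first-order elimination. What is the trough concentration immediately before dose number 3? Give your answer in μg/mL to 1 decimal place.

f = (1/2)^(τ/t½) = (1/2)^(105/46) ≈ 0.2055.
C₀ = D/Vd = 1597/224 ≈ 7.129 μg/mL.
Before the 3rd dose, 2 doses have been given. Superposition: Cmin = C₀·(f + f²).
≈ 7.129 × (0.2055 + 0.0422) ≈ 7.129 × 0.2477 ≈ 1.766 μg/mL.

1.8 μg/mL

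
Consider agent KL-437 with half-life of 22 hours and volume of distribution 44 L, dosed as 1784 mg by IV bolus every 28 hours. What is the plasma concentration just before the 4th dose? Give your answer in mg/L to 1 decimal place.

f = (1/2)^(τ/t½) = (1/2)^(28/22) ≈ 0.4139.
C₀ = D/Vd = 1784/44 ≈ 40.545 mg/L.
Before the 4th dose, 3 doses have been given. Superposition: Cmin = C₀·(f + f² + … + f^3).
≈ 40.545 × (0.4139 + 0.1713 + 0.0709) ≈ 40.545 × 0.6561 ≈ 26.602 mg/L.

26.6 mg/L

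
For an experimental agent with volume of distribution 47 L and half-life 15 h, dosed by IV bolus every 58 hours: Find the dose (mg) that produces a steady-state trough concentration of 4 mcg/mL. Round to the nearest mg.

τ/t½ = 58/15 ≈ 3.8667, so f = (1/2)^(58/15) ≈ 0.068552.
Cmin,ss = (D/Vd)·f/(1−f), so D = Cmin,ss·Vd·(1−f)/f.
D = 4 × 47 × (1−f)/f ≈ 4 × 47 × 13.58747 ≈ 2554.44 mg.

2554 mg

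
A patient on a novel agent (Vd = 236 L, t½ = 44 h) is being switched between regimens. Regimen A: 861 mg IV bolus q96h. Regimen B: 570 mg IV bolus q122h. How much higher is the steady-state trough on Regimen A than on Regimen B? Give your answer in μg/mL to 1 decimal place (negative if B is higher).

0.6 μg/mL

Regimen A: f = (1/2)^(96/44) ≈ 0.2204; Cmin,ss = (861/236)·f/(1−f) ≈ 1.031 μg/mL.
Regimen B: f = (1/2)^(122/44) ≈ 0.1463; Cmin,ss = (570/236)·f/(1−f) ≈ 0.414 μg/mL.
Difference ≈ 1.031 − 0.414 ≈ 0.617 μg/mL.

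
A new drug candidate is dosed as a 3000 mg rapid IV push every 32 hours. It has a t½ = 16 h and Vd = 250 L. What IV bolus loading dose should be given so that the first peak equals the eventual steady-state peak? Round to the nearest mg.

f = (1/2)^(32/16) ≈ 0.250000; accumulation ratio R = 1/(1−f) ≈ 1.33333.
Loading dose to hit Cmax,ss on first dose: D_load = D_maint·R ≈ 3000 × 1.33333 ≈ 3999.99 mg.

4000 mg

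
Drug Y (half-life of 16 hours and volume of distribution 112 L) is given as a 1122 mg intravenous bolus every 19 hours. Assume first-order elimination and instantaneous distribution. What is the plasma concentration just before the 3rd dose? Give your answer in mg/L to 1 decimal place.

6.3 mg/L

f = (1/2)^(τ/t½) = (1/2)^(19/16) ≈ 0.4391.
C₀ = D/Vd = 1122/112 ≈ 10.018 mg/L.
Before the 3rd dose, 2 doses have been given. Superposition: Cmin = C₀·(f + f²).
≈ 10.018 × (0.4391 + 0.1928) ≈ 10.018 × 0.6319 ≈ 6.330 mg/L.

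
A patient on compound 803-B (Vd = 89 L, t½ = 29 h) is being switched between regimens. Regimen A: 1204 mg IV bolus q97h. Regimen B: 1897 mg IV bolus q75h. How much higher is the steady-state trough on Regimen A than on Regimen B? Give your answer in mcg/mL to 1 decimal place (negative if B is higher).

Regimen A: f = (1/2)^(97/29) ≈ 0.0984; Cmin,ss = (1204/89)·f/(1−f) ≈ 1.476 mcg/mL.
Regimen B: f = (1/2)^(75/29) ≈ 0.1665; Cmin,ss = (1897/89)·f/(1−f) ≈ 4.258 mcg/mL.
Difference ≈ 1.476 − 4.258 ≈ -2.782 mcg/mL.

-2.8 mcg/mL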